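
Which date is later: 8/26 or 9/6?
9/6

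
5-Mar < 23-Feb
False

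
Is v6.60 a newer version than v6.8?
Yes. Version numbers are compared segment by segment as integers, not as decimals: minor version 60 > 8, so v6.60 > v6.8 (even though the decimal 6.60 < 6.8).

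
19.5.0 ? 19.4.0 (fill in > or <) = >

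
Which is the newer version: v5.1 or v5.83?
v5.83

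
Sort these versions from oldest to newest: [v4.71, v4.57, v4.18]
[v4.18, v4.57, v4.71]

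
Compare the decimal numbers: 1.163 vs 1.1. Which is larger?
1.163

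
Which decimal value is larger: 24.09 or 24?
24.09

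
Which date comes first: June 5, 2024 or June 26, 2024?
June 5, 2024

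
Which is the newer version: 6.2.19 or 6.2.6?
6.2.19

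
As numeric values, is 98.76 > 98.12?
True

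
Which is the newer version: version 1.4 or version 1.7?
version 1.7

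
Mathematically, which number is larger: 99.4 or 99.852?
99.852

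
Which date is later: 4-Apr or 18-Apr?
18-Apr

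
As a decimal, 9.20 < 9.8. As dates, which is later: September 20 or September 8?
September 20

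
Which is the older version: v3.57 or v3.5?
v3.5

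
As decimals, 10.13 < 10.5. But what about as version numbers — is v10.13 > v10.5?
True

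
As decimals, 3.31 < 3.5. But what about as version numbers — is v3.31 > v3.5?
True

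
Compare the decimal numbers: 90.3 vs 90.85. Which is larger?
90.85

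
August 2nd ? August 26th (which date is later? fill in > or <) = <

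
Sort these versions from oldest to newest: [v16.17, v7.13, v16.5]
[v7.13, v16.5, v16.17]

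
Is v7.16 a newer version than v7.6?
Yes. Version numbers are compared segment by segment as integers, not as decimals: minor version 16 > 6, so v7.16 > v7.6 (even though the decimal 7.16 < 7.6).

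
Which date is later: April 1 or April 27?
April 27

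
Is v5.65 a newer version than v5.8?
Yes. Version numbers are compared segment by segment as integers, not as decimals: minor version 65 > 8, so v5.65 > v5.8 (even though the decimal 5.65 < 5.8).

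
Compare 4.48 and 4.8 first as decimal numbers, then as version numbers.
As decimals: 4.48 < 4.8. As versions: v4.48 > v4.8 (minor version 48 > 8).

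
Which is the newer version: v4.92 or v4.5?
v4.92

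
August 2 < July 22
False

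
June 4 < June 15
True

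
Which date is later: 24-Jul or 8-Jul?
24-Jul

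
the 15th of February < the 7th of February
False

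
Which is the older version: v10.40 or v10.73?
v10.40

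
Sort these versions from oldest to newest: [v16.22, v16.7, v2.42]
[v2.42, v16.7, v16.22]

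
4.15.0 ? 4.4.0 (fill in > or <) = >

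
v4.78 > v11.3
False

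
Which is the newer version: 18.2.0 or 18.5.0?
18.5.0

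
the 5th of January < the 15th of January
True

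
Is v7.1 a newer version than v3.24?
Yes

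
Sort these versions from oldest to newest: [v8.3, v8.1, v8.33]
[v8.1, v8.3, v8.33]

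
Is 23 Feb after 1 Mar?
No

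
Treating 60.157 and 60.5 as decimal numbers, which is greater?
60.5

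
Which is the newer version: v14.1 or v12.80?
v14.1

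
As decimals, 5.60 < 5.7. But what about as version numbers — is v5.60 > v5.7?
True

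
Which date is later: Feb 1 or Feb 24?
Feb 24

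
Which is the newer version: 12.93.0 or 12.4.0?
12.93.0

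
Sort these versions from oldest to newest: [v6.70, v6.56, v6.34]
[v6.34, v6.56, v6.70]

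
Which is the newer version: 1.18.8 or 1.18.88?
1.18.88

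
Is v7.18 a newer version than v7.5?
Yes. Version numbers are compared segment by segment as integers, not as decimals: minor version 18 > 5, so v7.18 > v7.5 (even though the decimal 7.18 < 7.5).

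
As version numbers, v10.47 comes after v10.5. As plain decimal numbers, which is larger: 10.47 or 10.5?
10.5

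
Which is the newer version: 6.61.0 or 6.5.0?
6.61.0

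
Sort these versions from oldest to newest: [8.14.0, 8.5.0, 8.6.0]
[8.5.0, 8.6.0, 8.14.0]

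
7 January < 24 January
True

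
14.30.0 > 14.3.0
True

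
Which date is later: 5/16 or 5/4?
5/16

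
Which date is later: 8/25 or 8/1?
8/25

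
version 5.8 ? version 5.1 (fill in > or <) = >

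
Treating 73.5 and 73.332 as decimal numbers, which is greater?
73.5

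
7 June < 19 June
True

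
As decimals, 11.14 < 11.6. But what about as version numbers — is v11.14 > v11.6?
True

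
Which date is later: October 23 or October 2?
October 23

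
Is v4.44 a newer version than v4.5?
Yes. Version numbers are compared segment by segment as integers, not as decimals: minor version 44 > 5, so v4.44 > v4.5 (even though the decimal 4.44 < 4.5).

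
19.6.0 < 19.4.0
False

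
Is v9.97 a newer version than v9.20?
Yes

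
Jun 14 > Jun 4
True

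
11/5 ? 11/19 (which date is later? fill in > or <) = <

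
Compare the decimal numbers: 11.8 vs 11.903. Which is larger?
11.903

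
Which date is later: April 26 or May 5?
May 5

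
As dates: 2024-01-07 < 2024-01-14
True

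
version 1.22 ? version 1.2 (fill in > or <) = >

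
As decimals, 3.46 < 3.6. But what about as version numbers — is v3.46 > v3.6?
True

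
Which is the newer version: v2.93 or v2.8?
v2.93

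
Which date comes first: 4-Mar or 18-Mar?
4-Mar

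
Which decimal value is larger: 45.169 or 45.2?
45.2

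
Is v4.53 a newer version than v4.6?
Yes. Version numbers are compared segment by segment as integers, not as decimals: minor version 53 > 6, so v4.53 > v4.6 (even though the decimal 4.53 < 4.6).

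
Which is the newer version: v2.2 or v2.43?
v2.43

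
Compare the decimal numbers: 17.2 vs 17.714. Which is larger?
17.714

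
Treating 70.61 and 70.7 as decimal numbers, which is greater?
70.7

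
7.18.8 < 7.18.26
True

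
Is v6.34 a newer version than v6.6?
Yes. Version numbers are compared segment by segment as integers, not as decimals: minor version 34 > 6, so v6.34 > v6.6 (even though the decimal 6.34 < 6.6).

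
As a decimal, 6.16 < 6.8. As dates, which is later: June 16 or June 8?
June 16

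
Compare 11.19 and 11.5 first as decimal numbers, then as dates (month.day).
As decimals: 11.19 < 11.5. As dates: 11/19 is later than 11/5 (day 19 > day 5).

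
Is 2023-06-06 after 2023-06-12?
No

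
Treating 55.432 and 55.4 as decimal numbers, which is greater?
55.432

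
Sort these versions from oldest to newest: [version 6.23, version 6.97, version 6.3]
[version 6.3, version 6.23, version 6.97]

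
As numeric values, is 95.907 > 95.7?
True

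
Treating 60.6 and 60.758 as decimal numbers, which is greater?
60.758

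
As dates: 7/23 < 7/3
False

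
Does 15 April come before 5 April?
No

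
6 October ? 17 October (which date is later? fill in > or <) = <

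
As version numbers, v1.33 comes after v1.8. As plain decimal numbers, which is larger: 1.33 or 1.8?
1.8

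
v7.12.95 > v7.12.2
True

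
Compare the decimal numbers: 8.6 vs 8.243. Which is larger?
8.6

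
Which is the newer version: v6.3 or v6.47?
v6.47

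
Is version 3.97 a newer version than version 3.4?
Yes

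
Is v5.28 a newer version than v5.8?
Yes. Version numbers are compared segment by segment as integers, not as decimals: minor version 28 > 8, so v5.28 > v5.8 (even though the decimal 5.28 < 5.8).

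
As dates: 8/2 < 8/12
True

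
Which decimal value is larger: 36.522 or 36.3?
36.522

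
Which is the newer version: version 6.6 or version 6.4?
version 6.6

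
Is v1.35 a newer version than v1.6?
Yes. Version numbers are compared segment by segment as integers, not as decimals: minor version 35 > 6, so v1.35 > v1.6 (even though the decimal 1.35 < 1.6).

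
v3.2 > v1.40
True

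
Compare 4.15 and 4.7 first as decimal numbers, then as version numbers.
As decimals: 4.15 < 4.7. As versions: v4.15 > v4.7 (minor version 15 > 7).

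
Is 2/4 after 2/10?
No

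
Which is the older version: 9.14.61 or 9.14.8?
9.14.8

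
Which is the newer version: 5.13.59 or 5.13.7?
5.13.59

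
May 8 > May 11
False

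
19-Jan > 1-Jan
True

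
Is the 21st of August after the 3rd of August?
Yes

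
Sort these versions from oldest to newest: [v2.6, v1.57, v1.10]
[v1.10, v1.57, v2.6]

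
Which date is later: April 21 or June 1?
June 1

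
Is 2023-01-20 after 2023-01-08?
Yes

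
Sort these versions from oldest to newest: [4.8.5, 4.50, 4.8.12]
[4.8.5, 4.8.12, 4.50]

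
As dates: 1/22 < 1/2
False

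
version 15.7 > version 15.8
False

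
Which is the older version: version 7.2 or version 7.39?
version 7.2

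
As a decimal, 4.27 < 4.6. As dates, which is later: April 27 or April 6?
April 27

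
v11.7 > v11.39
False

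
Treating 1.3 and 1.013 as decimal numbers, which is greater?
1.3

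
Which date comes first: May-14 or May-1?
May-1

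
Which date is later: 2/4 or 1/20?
2/4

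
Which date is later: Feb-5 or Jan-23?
Feb-5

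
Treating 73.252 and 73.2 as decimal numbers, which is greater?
73.252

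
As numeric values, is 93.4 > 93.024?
True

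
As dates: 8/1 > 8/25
False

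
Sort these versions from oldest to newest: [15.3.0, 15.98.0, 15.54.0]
[15.3.0, 15.54.0, 15.98.0]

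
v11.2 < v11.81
True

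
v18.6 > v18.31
False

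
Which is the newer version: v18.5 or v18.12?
v18.12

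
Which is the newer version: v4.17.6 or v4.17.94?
v4.17.94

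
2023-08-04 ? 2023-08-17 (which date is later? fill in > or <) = <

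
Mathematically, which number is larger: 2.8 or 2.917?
2.917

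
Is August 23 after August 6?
Yes. Day 23 comes after day 6 in August — this is a date comparison, not a decimal one (the decimal 8.23 would be smaller than 8.6).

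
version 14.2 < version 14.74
True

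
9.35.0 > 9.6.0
True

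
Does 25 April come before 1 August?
Yes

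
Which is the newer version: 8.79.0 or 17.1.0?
17.1.0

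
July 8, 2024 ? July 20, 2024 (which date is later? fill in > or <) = <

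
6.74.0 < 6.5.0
False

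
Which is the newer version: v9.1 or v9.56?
v9.56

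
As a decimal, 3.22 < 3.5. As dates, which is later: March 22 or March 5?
March 22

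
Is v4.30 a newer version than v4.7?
Yes. Version numbers are compared segment by segment as integers, not as decimals: minor version 30 > 7, so v4.30 > v4.7 (even though the decimal 4.30 < 4.7).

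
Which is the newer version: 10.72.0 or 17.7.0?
17.7.0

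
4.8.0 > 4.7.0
True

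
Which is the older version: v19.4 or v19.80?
v19.4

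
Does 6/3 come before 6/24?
Yes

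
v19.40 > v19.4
True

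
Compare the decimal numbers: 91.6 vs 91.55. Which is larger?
91.6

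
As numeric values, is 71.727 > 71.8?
False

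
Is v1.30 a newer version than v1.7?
Yes. Version numbers are compared segment by segment as integers, not as decimals: minor version 30 > 7, so v1.30 > v1.7 (even though the decimal 1.30 < 1.7).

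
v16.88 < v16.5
False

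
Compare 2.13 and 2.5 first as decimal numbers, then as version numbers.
As decimals: 2.13 < 2.5. As versions: v2.13 > v2.5 (minor version 13 > 5).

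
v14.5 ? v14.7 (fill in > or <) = <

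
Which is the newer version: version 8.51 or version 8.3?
version 8.51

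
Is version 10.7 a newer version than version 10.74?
No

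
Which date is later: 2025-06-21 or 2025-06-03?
2025-06-21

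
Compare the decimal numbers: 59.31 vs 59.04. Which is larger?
59.31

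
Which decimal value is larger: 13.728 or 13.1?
13.728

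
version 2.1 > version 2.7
False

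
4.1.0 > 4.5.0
False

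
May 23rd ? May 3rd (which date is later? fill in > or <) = >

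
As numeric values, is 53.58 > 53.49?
True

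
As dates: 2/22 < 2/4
False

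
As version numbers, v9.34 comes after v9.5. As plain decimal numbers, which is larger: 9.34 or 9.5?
9.5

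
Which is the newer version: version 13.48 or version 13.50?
version 13.50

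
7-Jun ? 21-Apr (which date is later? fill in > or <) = >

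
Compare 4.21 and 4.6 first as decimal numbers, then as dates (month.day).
As decimals: 4.21 < 4.6. As dates: 4/21 is later than 4/6 (day 21 > day 6).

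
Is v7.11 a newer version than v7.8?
Yes. Version numbers are compared segment by segment as integers, not as decimals: minor version 11 > 8, so v7.11 > v7.8 (even though the decimal 7.11 < 7.8).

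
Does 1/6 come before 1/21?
Yes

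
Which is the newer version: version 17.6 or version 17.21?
version 17.21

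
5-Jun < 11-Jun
True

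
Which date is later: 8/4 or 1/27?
8/4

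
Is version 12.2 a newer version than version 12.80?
No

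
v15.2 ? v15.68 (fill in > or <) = <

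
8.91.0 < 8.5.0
False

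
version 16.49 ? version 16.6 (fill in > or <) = >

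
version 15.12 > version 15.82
False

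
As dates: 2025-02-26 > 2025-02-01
True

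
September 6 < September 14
True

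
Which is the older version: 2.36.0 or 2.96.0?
2.36.0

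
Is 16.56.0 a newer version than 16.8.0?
Yes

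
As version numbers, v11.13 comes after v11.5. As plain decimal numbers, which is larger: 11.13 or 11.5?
11.5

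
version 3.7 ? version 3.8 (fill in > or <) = <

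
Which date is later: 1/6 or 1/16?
1/16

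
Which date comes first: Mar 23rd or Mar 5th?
Mar 5th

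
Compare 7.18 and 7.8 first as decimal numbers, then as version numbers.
As decimals: 7.18 < 7.8. As versions: v7.18 > v7.8 (minor version 18 > 8).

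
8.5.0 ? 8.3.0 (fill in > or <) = >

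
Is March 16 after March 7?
Yes. Day 16 comes after day 7 in March — this is a date comparison, not a decimal one (the decimal 3.16 would be smaller than 3.7).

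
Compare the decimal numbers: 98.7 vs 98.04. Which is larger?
98.7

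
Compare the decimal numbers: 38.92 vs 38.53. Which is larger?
38.92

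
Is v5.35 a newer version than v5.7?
Yes. Version numbers are compared segment by segment as integers, not as decimals: minor version 35 > 7, so v5.35 > v5.7 (even though the decimal 5.35 < 5.7).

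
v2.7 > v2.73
False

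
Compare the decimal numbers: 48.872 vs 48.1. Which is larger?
48.872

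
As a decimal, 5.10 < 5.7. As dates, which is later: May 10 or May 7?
May 10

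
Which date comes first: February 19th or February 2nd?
February 2nd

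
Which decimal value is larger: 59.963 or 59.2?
59.963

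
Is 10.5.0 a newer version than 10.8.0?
No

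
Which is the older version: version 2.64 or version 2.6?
version 2.6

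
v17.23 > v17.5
True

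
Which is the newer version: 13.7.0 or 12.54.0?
13.7.0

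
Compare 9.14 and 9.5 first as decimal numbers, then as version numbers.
As decimals: 9.14 < 9.5. As versions: v9.14 > v9.5 (minor version 14 > 5).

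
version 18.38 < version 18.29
False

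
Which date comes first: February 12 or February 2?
February 2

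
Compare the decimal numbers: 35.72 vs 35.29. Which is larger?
35.72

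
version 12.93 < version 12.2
False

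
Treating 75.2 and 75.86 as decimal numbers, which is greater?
75.86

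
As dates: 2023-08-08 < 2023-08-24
True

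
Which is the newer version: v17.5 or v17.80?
v17.80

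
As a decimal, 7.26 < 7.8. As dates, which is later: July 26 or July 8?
July 26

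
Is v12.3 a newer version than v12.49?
No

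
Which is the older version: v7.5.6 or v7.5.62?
v7.5.6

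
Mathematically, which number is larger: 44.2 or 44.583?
44.583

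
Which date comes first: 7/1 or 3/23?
3/23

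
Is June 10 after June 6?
Yes. Day 10 comes after day 6 in June — this is a date comparison, not a decimal one (the decimal 6.10 would be smaller than 6.6).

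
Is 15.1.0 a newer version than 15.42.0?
No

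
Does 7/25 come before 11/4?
Yes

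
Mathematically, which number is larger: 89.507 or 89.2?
89.507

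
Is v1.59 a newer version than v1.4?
Yes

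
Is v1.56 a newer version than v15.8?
No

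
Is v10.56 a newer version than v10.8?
Yes. Version numbers are compared segment by segment as integers, not as decimals: minor version 56 > 8, so v10.56 > v10.8 (even though the decimal 10.56 < 10.8).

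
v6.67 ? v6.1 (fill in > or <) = >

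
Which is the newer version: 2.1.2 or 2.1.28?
2.1.28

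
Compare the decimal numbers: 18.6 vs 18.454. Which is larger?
18.6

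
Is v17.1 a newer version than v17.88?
No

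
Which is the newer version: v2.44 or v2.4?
v2.44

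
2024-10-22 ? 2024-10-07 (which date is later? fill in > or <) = >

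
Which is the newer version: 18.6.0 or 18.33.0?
18.33.0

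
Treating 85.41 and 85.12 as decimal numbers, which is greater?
85.41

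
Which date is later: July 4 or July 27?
July 27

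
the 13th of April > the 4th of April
True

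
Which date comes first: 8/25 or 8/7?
8/7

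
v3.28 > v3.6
True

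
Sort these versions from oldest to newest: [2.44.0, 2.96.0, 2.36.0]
[2.36.0, 2.44.0, 2.96.0]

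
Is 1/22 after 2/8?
No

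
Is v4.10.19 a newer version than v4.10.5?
Yes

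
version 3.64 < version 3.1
False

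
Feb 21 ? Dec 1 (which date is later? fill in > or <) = <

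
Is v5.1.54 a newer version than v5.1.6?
Yes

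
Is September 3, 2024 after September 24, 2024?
No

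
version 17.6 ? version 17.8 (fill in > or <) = <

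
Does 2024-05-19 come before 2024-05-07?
No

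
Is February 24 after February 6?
Yes. Day 24 comes after day 6 in February — this is a date comparison, not a decimal one (the decimal 2.24 would be smaller than 2.6).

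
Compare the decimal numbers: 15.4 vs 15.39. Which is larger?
15.4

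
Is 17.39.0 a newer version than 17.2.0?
Yes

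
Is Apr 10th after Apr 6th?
Yes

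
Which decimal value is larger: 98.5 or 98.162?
98.5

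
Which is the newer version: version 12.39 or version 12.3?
version 12.39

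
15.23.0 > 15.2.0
True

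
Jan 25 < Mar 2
True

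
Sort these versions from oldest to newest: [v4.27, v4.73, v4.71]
[v4.27, v4.71, v4.73]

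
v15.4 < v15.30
True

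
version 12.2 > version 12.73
False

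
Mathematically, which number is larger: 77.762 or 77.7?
77.762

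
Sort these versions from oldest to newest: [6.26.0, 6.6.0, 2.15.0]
[2.15.0, 6.6.0, 6.26.0]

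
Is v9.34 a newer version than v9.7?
Yes. Version numbers are compared segment by segment as integers, not as decimals: minor version 34 > 7, so v9.34 > v9.7 (even though the decimal 9.34 < 9.7).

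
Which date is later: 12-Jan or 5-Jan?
12-Jan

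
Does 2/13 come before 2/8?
No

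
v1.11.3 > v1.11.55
False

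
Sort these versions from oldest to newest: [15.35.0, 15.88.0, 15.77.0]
[15.35.0, 15.77.0, 15.88.0]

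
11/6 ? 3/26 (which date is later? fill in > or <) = >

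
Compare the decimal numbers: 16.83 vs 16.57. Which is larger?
16.83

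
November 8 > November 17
False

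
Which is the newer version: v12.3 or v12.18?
v12.18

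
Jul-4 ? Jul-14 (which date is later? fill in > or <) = <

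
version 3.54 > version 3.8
True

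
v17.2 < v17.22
True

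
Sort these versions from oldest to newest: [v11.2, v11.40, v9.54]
[v9.54, v11.2, v11.40]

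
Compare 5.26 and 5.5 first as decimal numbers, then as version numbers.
As decimals: 5.26 < 5.5. As versions: v5.26 > v5.5 (minor version 26 > 5).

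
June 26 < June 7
False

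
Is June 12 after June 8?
Yes. Day 12 comes after day 8 in June — this is a date comparison, not a decimal one (the decimal 6.12 would be smaller than 6.8).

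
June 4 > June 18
False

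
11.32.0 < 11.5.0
False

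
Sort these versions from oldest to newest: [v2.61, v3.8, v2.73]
[v2.61, v2.73, v3.8]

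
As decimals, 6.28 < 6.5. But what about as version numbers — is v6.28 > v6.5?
True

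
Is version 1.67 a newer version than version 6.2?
No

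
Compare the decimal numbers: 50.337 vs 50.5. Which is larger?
50.5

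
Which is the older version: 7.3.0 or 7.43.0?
7.3.0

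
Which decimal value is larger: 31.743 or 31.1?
31.743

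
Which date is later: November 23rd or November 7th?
November 23rd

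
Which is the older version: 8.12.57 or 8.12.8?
8.12.8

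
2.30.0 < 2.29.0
False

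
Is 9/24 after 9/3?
Yes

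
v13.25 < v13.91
True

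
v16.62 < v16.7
False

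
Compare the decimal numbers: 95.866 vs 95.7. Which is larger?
95.866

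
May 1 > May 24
False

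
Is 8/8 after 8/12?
No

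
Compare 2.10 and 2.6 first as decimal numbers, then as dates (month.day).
As decimals: 2.10 < 2.6. As dates: 2/10 is later than 2/6 (day 10 > day 6).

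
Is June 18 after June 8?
Yes. Day 18 comes after day 8 in June — this is a date comparison, not a decimal one (the decimal 6.18 would be smaller than 6.8).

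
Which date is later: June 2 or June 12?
June 12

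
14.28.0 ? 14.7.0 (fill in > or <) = >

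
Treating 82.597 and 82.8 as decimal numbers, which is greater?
82.8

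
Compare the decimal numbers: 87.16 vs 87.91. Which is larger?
87.91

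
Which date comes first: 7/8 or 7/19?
7/8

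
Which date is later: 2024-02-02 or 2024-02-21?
2024-02-21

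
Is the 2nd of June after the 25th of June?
No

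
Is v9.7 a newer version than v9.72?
No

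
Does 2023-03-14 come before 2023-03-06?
No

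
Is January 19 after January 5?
Yes. Day 19 comes after day 5 in January — this is a date comparison, not a decimal one (the decimal 1.19 would be smaller than 1.5).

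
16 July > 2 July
True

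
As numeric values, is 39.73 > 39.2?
True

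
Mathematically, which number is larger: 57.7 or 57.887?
57.887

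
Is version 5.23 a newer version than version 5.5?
Yes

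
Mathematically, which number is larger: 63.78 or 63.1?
63.78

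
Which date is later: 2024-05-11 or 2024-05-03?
2024-05-11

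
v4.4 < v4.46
True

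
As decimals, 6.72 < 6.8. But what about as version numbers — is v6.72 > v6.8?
True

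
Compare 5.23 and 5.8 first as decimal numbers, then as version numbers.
As decimals: 5.23 < 5.8. As versions: v5.23 > v5.8 (minor version 23 > 8).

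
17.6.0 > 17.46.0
False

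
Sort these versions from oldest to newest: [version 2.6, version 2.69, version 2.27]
[version 2.6, version 2.27, version 2.69]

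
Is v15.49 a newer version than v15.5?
Yes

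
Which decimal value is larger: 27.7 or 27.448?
27.7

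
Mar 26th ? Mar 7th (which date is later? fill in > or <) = >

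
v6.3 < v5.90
False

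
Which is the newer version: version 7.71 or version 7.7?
version 7.71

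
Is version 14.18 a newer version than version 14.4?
Yes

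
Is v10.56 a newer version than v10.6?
Yes. Version numbers are compared segment by segment as integers, not as decimals: minor version 56 > 6, so v10.56 > v10.6 (even though the decimal 10.56 < 10.6).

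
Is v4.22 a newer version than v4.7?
Yes. Version numbers are compared segment by segment as integers, not as decimals: minor version 22 > 7, so v4.22 > v4.7 (even though the decimal 4.22 < 4.7).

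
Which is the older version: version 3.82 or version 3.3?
version 3.3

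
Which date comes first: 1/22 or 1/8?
1/8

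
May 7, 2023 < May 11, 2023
True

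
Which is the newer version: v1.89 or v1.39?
v1.89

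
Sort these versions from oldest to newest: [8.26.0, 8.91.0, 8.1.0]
[8.1.0, 8.26.0, 8.91.0]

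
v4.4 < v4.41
True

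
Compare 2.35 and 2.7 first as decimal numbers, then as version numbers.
As decimals: 2.35 < 2.7. As versions: v2.35 > v2.7 (minor version 35 > 7).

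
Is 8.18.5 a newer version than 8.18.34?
No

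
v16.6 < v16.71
True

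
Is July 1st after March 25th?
Yes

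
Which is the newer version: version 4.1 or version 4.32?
version 4.32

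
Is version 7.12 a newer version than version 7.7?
Yes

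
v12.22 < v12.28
True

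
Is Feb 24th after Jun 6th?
No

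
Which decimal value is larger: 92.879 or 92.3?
92.879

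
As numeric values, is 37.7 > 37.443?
True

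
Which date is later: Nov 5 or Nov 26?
Nov 26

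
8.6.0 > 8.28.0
False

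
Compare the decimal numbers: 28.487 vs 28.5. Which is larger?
28.5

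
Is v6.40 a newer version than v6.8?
Yes. Version numbers are compared segment by segment as integers, not as decimals: minor version 40 > 8, so v6.40 > v6.8 (even though the decimal 6.40 < 6.8).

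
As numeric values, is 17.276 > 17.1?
True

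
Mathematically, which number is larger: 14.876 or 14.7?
14.876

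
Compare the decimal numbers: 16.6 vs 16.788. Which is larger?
16.788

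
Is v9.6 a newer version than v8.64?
Yes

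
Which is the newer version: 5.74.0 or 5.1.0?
5.74.0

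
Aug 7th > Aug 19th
False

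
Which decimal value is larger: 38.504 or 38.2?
38.504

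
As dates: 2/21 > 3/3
False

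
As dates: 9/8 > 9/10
False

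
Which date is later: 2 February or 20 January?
2 February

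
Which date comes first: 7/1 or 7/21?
7/1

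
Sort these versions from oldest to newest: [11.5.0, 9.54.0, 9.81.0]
[9.54.0, 9.81.0, 11.5.0]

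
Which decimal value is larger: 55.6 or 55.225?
55.6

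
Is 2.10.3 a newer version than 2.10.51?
No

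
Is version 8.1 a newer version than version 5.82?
Yes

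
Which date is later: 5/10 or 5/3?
5/10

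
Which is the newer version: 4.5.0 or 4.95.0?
4.95.0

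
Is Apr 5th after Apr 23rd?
No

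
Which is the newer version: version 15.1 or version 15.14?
version 15.14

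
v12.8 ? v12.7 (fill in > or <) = >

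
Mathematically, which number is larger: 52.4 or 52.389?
52.4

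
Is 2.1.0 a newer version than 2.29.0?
No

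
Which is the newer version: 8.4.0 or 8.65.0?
8.65.0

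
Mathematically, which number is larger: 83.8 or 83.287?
83.8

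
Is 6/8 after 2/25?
Yes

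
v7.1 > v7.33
False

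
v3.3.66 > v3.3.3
True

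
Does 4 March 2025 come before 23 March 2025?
Yes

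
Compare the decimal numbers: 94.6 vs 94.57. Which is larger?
94.6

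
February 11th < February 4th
False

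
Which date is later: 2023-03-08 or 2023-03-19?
2023-03-19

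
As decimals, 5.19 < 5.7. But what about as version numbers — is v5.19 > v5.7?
True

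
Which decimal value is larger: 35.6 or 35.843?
35.843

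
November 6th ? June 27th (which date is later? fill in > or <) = >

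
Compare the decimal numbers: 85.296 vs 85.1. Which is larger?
85.296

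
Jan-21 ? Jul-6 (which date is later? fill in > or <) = <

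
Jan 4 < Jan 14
True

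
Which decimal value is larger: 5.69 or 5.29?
5.69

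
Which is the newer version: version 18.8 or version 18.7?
version 18.8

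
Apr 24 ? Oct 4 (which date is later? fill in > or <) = <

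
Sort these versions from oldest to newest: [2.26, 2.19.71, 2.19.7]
[2.19.7, 2.19.71, 2.26]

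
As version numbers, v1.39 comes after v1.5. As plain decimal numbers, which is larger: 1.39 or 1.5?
1.5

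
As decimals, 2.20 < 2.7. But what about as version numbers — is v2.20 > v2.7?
True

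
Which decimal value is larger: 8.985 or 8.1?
8.985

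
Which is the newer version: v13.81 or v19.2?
v19.2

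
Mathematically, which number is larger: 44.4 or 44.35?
44.4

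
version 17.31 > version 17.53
False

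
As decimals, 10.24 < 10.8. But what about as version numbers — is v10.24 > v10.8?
True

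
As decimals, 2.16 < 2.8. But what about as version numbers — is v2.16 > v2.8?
True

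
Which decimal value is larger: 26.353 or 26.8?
26.8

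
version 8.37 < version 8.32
False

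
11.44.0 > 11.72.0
False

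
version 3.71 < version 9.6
True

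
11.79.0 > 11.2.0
True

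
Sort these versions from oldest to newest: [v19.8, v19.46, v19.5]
[v19.5, v19.8, v19.46]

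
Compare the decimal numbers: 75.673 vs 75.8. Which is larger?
75.8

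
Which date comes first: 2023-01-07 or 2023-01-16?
2023-01-07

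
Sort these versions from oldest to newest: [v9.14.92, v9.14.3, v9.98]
[v9.14.3, v9.14.92, v9.98]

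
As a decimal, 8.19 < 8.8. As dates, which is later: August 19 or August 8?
August 19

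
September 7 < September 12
True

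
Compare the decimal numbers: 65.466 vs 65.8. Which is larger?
65.8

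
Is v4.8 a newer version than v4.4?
Yes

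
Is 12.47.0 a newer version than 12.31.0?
Yes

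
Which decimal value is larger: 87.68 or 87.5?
87.68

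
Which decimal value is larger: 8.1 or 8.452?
8.452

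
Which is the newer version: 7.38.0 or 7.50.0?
7.50.0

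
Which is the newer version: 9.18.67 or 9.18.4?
9.18.67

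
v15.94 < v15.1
False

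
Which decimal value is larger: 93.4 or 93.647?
93.647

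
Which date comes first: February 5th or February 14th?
February 5th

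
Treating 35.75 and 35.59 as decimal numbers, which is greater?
35.75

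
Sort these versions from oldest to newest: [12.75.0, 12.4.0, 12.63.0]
[12.4.0, 12.63.0, 12.75.0]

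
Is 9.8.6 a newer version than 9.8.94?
No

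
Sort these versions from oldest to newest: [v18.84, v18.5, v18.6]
[v18.5, v18.6, v18.84]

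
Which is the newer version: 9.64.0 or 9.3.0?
9.64.0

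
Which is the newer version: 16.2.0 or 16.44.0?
16.44.0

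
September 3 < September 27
True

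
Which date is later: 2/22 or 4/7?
4/7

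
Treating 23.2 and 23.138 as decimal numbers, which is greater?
23.2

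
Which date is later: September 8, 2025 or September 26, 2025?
September 26, 2025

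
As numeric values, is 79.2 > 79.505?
False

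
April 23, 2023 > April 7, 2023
True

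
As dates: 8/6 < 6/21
False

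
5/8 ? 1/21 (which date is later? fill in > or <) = >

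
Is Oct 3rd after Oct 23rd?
No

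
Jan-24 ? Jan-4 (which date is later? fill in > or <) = >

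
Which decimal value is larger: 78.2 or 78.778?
78.778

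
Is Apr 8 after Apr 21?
No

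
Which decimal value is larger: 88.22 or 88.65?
88.65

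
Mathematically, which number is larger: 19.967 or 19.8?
19.967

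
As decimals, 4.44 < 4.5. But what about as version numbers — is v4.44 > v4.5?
True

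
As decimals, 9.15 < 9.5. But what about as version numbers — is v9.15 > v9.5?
True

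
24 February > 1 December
False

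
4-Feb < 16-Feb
True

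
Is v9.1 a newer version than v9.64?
No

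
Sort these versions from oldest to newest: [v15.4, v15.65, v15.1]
[v15.1, v15.4, v15.65]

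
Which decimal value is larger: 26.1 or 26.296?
26.296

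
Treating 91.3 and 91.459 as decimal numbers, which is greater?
91.459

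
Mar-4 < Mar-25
True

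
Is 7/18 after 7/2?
Yes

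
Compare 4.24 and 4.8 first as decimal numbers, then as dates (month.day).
As decimals: 4.24 < 4.8. As dates: 4/24 is later than 4/8 (day 24 > day 8).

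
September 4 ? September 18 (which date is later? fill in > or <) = <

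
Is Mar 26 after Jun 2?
No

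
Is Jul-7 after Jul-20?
No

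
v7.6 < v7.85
True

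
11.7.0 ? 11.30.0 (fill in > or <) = <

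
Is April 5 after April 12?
No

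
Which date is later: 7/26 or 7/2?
7/26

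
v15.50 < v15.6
False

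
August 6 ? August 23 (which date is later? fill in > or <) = <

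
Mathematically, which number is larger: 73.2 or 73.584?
73.584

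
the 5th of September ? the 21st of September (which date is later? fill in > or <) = <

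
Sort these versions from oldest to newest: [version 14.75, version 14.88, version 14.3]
[version 14.3, version 14.75, version 14.88]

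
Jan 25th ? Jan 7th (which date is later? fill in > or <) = >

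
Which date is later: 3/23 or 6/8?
6/8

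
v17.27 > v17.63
False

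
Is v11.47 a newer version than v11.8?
Yes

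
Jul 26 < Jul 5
False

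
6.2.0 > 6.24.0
False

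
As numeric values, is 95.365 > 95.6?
False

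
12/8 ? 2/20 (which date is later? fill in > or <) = >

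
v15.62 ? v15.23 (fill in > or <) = >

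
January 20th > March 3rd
False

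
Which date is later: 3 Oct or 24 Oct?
24 Oct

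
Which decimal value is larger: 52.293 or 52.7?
52.7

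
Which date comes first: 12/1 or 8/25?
8/25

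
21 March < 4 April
True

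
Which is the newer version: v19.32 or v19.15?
v19.32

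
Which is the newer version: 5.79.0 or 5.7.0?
5.79.0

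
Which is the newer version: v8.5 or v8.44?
v8.44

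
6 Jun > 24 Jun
False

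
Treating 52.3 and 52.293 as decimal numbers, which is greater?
52.3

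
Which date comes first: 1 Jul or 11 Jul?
1 Jul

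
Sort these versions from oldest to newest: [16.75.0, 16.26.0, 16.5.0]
[16.5.0, 16.26.0, 16.75.0]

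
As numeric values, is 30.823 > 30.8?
True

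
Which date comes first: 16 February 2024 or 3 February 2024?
3 February 2024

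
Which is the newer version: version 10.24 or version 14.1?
version 14.1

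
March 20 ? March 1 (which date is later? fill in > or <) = >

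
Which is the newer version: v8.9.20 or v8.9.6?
v8.9.20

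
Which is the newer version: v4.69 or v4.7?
v4.69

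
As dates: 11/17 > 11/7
True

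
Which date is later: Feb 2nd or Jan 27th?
Feb 2nd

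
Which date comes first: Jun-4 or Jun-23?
Jun-4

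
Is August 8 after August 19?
No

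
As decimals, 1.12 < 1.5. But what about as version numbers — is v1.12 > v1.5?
True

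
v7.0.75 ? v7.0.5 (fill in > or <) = >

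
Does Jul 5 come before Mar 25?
No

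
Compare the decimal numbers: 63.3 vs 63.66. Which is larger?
63.66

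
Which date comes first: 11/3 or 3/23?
3/23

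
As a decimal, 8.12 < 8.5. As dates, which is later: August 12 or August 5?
August 12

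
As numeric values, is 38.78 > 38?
True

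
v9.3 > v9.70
False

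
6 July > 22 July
False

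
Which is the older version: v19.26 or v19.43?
v19.26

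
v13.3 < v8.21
False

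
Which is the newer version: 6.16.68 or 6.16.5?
6.16.68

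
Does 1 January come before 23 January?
Yes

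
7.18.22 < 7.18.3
False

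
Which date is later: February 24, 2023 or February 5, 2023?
February 24, 2023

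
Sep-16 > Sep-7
True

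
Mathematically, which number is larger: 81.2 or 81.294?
81.294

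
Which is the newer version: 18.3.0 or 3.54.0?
18.3.0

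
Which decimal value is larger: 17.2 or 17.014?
17.2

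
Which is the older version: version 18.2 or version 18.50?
version 18.2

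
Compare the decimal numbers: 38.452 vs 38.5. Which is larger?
38.5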